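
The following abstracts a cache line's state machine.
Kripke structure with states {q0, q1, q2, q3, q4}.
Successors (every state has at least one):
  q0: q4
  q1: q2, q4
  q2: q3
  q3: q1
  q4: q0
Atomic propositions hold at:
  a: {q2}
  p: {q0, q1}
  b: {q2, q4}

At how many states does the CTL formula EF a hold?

3

EF a: least fixpoint, start Z0 = {q2}, add states with some successor in Z. Z1 = {q1, q2}; Z2 = {q1, q2, q3}; fixed.
Sat(EF a) = {q1, q2, q3}
|Sat(EF a)| = |{q1, q2, q3}| = 3.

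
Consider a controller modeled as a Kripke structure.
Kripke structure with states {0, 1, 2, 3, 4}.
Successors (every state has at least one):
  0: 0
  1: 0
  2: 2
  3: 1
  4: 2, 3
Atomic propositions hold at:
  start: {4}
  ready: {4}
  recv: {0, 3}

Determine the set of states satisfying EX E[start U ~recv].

Sat(~recv) = {1, 2, 4}
E[start U ~recv]: least fixpoint, start Z0 = Sat(~recv) = {1, 2, 4}, add states in Sat(start) with some successor in Z. Already a fixed point.
Sat(E[start U ~recv]) = {1, 2, 4}
Sat(EX E[start U ~recv]) = {s : some successor in {1, 2, 4}} = {2, 3, 4}

{2, 3, 4}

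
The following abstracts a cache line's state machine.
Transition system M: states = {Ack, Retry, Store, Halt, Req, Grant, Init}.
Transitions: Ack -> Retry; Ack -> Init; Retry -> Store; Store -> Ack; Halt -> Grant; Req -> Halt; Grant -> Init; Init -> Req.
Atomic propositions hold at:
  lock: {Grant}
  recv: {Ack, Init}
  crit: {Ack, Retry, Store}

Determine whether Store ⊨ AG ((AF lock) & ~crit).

AF lock: least fixpoint, start Z0 = {Grant}, add states with every successor in Z. Z1 = {Halt, Grant}; Z2 = {Halt, Req, Grant}; Z3 = {Halt, Req, Grant, Init}; fixed.
Sat(AF lock) = {Halt, Req, Grant, Init}
Sat(~crit) = {Halt, Req, Grant, Init}
Sat((AF lock) & ~crit) = {Halt, Req, Grant, Init}
AG ((AF lock) & ~crit): greatest fixpoint, start Z0 = {Halt, Req, Grant, Init}, keep only states in Sat with every successor in Z. Already a fixed point.
Sat(AG ((AF lock) & ~crit)) = {Halt, Req, Grant, Init}
Store ∉ Sat(AG ((AF lock) & ~crit)) = {Halt, Req, Grant, Init}, so the formula does not hold at Store.

No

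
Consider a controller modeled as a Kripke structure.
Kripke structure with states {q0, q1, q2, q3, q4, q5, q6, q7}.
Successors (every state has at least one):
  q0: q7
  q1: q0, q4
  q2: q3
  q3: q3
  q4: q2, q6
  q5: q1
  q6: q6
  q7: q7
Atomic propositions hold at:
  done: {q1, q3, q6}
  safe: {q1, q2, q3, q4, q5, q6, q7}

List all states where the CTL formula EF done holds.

EF done: least fixpoint, start Z0 = {q1, q3, q6}, add states with some successor in Z. Z1 = {q1, q2, q3, q4, q5, q6}; fixed.
Sat(EF done) = {q1, q2, q3, q4, q5, q6}

{q1, q2, q3, q4, q5, q6}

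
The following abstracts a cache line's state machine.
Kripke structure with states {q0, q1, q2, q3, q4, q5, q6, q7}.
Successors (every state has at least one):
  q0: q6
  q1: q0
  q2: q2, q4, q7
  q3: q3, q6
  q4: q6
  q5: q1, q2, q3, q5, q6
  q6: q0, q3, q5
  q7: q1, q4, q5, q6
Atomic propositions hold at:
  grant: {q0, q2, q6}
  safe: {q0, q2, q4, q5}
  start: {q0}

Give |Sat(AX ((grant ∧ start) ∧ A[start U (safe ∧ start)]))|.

1

Sat(grant ∧ start) = {q0}
Sat(safe ∧ start) = {q0}
A[start U (safe ∧ start)]: least fixpoint, start Z0 = Sat((safe ∧ start)) = {q0}, add states in Sat(start) with every successor in Z. Already a fixed point.
Sat(A[start U (safe ∧ start)]) = {q0}
Sat((grant ∧ start) ∧ A[start U (safe ∧ start)]) = {q0}
Sat(AX ((grant ∧ start) ∧ A[start U (safe ∧ start)])) = {s : every successor in {q0}} = {q1}
|Sat(AX ((grant ∧ start) ∧ A[start U (safe ∧ start)]))| = |{q1}| = 1.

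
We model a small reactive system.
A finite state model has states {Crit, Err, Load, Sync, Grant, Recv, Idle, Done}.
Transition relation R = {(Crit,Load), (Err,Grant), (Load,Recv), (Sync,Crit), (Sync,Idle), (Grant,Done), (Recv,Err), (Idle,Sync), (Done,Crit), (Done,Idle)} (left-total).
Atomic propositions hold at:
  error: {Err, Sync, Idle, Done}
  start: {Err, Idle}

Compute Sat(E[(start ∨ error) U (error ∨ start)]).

Sat(start ∨ error) = {Err, Sync, Idle, Done}
Sat(error ∨ start) = {Err, Sync, Idle, Done}
E[(start ∨ error) U (error ∨ start)]: least fixpoint, start Z0 = Sat((error ∨ start)) = {Err, Sync, Idle, Done}, add states in Sat(start ∨ error) with some successor in Z. Already a fixed point.
Sat(E[(start ∨ error) U (error ∨ start)]) = {Err, Sync, Idle, Done}

{Err, Sync, Idle, Done}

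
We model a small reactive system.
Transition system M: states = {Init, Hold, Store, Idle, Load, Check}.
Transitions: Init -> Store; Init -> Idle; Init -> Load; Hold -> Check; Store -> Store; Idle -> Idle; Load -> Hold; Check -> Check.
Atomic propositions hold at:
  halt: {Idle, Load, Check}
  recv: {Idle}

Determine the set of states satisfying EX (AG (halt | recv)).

{Init, Hold, Idle, Check}

Sat(halt | recv) = {Idle, Load, Check}
AG (halt | recv): greatest fixpoint, start Z0 = {Idle, Load, Check}, keep only states in Sat with every successor in Z. Z1 = {Idle, Check}; fixed.
Sat(AG (halt | recv)) = {Idle, Check}
Sat(EX (AG (halt | recv))) = {s : some successor in {Idle, Check}} = {Init, Hold, Idle, Check}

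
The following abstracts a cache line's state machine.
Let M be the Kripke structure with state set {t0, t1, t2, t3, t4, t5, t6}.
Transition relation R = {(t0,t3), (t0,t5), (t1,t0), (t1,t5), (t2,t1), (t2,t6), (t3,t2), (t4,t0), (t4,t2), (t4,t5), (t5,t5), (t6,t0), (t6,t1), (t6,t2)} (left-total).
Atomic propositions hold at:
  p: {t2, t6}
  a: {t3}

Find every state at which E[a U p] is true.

E[a U p]: least fixpoint, start Z0 = Sat(p) = {t2, t6}, add states in Sat(a) with some successor in Z. Z1 = {t2, t3, t6}; fixed.
Sat(E[a U p]) = {t2, t3, t6}

{t2, t3, t6}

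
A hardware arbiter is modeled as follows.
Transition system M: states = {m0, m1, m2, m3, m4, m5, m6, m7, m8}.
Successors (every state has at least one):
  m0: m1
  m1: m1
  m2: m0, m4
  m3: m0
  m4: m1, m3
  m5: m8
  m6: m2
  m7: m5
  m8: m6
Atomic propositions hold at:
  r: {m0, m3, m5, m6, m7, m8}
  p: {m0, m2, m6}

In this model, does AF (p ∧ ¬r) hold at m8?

Sat(¬r) = {m1, m2, m4}
Sat(p ∧ ¬r) = {m2}
AF (p ∧ ¬r): least fixpoint, start Z0 = {m2}, add states with every successor in Z. Z1 = {m2, m6}; Z2 = {m2, m6, m8}; Z3 = {m2, m5, m6, m8}; Z4 = {m2, m5, m6, m7, m8}; fixed.
Sat(AF (p ∧ ¬r)) = {m2, m5, m6, m7, m8}
m8 ∈ Sat(AF (p ∧ ¬r)) = {m2, m5, m6, m7, m8}, so the formula holds at m8.

Yes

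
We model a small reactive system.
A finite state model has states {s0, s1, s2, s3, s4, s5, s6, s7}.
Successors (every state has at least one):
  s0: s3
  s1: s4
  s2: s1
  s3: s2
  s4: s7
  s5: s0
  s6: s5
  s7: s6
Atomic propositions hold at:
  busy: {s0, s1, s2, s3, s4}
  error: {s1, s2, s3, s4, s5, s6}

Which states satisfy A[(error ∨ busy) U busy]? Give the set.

Sat(error ∨ busy) = {s0, s1, s2, s3, s4, s5, s6}
A[(error ∨ busy) U busy]: least fixpoint, start Z0 = Sat(busy) = {s0, s1, s2, s3, s4}, add states in Sat(error ∨ busy) with every successor in Z. Z1 = {s0, s1, s2, s3, s4, s5}; Z2 = {s0, s1, s2, s3, s4, s5, s6}; fixed.
Sat(A[(error ∨ busy) U busy]) = {s0, s1, s2, s3, s4, s5, s6}

{s0, s1, s2, s3, s4, s5, s6}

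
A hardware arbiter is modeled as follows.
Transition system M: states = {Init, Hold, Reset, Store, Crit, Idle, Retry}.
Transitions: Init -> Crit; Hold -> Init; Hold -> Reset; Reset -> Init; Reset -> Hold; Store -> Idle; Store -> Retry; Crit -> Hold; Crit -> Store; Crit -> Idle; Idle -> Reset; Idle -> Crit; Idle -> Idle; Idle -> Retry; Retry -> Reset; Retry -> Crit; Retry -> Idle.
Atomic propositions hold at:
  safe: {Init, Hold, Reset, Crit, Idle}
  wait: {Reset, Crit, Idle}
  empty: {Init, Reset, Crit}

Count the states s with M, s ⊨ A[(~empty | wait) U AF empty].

4

Sat(~empty) = {Hold, Store, Idle, Retry}
Sat(~empty | wait) = {Hold, Reset, Store, Crit, Idle, Retry}
AF empty: least fixpoint, start Z0 = {Init, Reset, Crit}, add states with every successor in Z. Z1 = {Init, Hold, Reset, Crit}; fixed.
Sat(AF empty) = {Init, Hold, Reset, Crit}
A[(~empty | wait) U AF empty]: least fixpoint, start Z0 = Sat(AF empty) = {Init, Hold, Reset, Crit}, add states in Sat(~empty | wait) with every successor in Z. Already a fixed point.
Sat(A[(~empty | wait) U AF empty]) = {Init, Hold, Reset, Crit}
|Sat(A[(~empty | wait) U AF empty])| = |{Init, Hold, Reset, Crit}| = 4.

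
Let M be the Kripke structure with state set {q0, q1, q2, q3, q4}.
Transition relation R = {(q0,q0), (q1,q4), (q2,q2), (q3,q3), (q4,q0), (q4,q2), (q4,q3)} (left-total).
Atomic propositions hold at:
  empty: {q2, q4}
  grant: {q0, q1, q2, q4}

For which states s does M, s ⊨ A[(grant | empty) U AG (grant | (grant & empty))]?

Sat(grant | empty) = {q0, q1, q2, q4}
Sat(grant & empty) = {q2, q4}
Sat(grant | (grant & empty)) = {q0, q1, q2, q4}
AG (grant | (grant & empty)): greatest fixpoint, start Z0 = {q0, q1, q2, q4}, keep only states in Sat with every successor in Z. Z1 = {q0, q1, q2}; Z2 = {q0, q2}; fixed.
Sat(AG (grant | (grant & empty))) = {q0, q2}
A[(grant | empty) U AG (grant | (grant & empty))]: least fixpoint, start Z0 = Sat(AG (grant | (grant & empty))) = {q0, q2}, add states in Sat(grant | empty) with every successor in Z. Already a fixed point.
Sat(A[(grant | empty) U AG (grant | (grant & empty))]) = {q0, q2}

{q0, q2}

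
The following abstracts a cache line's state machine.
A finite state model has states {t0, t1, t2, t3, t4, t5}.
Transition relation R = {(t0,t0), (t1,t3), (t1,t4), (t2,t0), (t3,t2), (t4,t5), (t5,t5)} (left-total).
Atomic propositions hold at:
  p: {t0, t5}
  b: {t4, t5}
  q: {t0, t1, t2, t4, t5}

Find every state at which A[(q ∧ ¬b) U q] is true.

{t0, t1, t2, t4, t5}

Sat(¬b) = {t0, t1, t2, t3}
Sat(q ∧ ¬b) = {t0, t1, t2}
A[(q ∧ ¬b) U q]: least fixpoint, start Z0 = Sat(q) = {t0, t1, t2, t4, t5}, add states in Sat(q ∧ ¬b) with every successor in Z. Already a fixed point.
Sat(A[(q ∧ ¬b) U q]) = {t0, t1, t2, t4, t5}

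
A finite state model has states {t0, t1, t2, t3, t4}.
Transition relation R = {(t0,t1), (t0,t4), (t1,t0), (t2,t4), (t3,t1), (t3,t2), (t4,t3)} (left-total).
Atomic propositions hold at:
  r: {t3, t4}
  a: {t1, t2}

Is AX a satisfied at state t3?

Yes

Sat(AX a) = {s : every successor in {t1, t2}} = {t3}
t3 ∈ Sat(AX a) = {t3}, so the formula holds at t3.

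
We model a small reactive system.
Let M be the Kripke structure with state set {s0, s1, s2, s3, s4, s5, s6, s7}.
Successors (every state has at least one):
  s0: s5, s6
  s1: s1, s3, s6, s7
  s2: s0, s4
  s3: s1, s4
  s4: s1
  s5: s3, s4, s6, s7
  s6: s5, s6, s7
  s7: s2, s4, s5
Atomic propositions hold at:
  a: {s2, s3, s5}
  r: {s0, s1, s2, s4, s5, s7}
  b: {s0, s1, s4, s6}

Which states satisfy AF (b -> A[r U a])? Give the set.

{s2, s3, s5, s7}

A[r U a]: least fixpoint, start Z0 = Sat(a) = {s2, s3, s5}, add states in Sat(r) with every successor in Z. Already a fixed point.
Sat(A[r U a]) = {s2, s3, s5}
Sat(b -> A[r U a]) = {s2, s3, s5, s7}
AF (b -> A[r U a]): least fixpoint, start Z0 = {s2, s3, s5, s7}, add states with every successor in Z. Already a fixed point.
Sat(AF (b -> A[r U a])) = {s2, s3, s5, s7}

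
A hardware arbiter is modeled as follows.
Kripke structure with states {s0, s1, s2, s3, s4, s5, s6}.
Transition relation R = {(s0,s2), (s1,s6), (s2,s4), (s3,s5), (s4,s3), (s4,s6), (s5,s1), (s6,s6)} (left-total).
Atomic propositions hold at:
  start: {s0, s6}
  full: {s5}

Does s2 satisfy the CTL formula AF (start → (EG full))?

Yes

EG full: greatest fixpoint, start Z0 = {s5}, keep only states in Sat with some successor in Z. Z1 = ∅; fixed.
Sat(EG full) = ∅
Sat(start → (EG full)) = {s1, s2, s3, s4, s5}
AF (start → (EG full)): least fixpoint, start Z0 = {s1, s2, s3, s4, s5}, add states with every successor in Z. Z1 = {s0, s1, s2, s3, s4, s5}; fixed.
Sat(AF (start → (EG full))) = {s0, s1, s2, s3, s4, s5}
s2 ∈ Sat(AF (start → (EG full))) = {s0, s1, s2, s3, s4, s5}, so the formula holds at s2.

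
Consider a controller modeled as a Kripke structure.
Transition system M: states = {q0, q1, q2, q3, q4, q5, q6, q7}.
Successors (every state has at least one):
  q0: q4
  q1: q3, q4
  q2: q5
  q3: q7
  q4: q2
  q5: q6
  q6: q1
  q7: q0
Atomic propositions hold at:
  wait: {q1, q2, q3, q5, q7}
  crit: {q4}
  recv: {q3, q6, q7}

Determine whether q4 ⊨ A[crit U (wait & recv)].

Sat(wait & recv) = {q3, q7}
A[crit U (wait & recv)]: least fixpoint, start Z0 = Sat((wait & recv)) = {q3, q7}, add states in Sat(crit) with every successor in Z. Already a fixed point.
Sat(A[crit U (wait & recv)]) = {q3, q7}
q4 ∉ Sat(A[crit U (wait & recv)]) = {q3, q7}, so the formula does not hold at q4.

No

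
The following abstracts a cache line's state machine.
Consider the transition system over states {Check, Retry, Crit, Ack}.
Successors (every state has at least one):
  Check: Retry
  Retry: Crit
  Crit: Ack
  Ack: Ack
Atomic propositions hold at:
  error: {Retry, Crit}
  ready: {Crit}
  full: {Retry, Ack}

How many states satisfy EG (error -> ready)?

2

Sat(error -> ready) = {Check, Crit, Ack}
EG (error -> ready): greatest fixpoint, start Z0 = {Check, Crit, Ack}, keep only states in Sat with some successor in Z. Z1 = {Crit, Ack}; fixed.
Sat(EG (error -> ready)) = {Crit, Ack}
|Sat(EG (error -> ready))| = |{Crit, Ack}| = 2.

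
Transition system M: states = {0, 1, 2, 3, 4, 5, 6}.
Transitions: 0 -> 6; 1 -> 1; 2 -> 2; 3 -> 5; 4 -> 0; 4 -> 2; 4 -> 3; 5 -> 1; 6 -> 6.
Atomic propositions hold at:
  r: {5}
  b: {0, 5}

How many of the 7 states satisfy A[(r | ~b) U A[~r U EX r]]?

Sat(~b) = {1, 2, 3, 4, 6}
Sat(r | ~b) = {1, 2, 3, 4, 5, 6}
Sat(~r) = {0, 1, 2, 3, 4, 6}
Sat(EX r) = {s : some successor in {5}} = {3}
A[~r U EX r]: least fixpoint, start Z0 = Sat(EX r) = {3}, add states in Sat(~r) with every successor in Z. Already a fixed point.
Sat(A[~r U EX r]) = {3}
A[(r | ~b) U A[~r U EX r]]: least fixpoint, start Z0 = Sat(A[~r U EX r]) = {3}, add states in Sat(r | ~b) with every successor in Z. Already a fixed point.
Sat(A[(r | ~b) U A[~r U EX r]]) = {3}
|Sat(A[(r | ~b) U A[~r U EX r]])| = |{3}| = 1.

1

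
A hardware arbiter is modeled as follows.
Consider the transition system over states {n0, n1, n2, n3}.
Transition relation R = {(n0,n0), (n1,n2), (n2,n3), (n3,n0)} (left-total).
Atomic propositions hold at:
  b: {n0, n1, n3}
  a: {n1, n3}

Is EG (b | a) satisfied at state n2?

Sat(b | a) = {n0, n1, n3}
EG (b | a): greatest fixpoint, start Z0 = {n0, n1, n3}, keep only states in Sat with some successor in Z. Z1 = {n0, n3}; fixed.
Sat(EG (b | a)) = {n0, n3}
n2 ∉ Sat(EG (b | a)) = {n0, n3}, so the formula does not hold at n2.

No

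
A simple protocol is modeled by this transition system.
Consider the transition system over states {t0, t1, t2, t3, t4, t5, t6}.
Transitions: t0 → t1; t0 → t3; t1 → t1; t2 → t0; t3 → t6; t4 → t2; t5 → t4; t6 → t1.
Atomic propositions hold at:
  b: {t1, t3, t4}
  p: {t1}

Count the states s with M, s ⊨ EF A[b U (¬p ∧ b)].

5

Sat(¬p) = {t0, t2, t3, t4, t5, t6}
Sat(¬p ∧ b) = {t3, t4}
A[b U (¬p ∧ b)]: least fixpoint, start Z0 = Sat((¬p ∧ b)) = {t3, t4}, add states in Sat(b) with every successor in Z. Already a fixed point.
Sat(A[b U (¬p ∧ b)]) = {t3, t4}
EF A[b U (¬p ∧ b)]: least fixpoint, start Z0 = {t3, t4}, add states with some successor in Z. Z1 = {t0, t3, t4, t5}; Z2 = {t0, t2, t3, t4, t5}; fixed.
Sat(EF A[b U (¬p ∧ b)]) = {t0, t2, t3, t4, t5}
|Sat(EF A[b U (¬p ∧ b)])| = |{t0, t2, t3, t4, t5}| = 5.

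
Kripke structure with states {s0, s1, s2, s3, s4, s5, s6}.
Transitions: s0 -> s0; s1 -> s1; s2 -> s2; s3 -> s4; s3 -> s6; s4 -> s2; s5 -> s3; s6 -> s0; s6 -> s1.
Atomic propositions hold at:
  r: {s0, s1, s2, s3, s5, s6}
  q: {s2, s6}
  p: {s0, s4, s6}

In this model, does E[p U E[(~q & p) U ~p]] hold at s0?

Sat(~q) = {s0, s1, s3, s4, s5}
Sat(~q & p) = {s0, s4}
Sat(~p) = {s1, s2, s3, s5}
E[(~q & p) U ~p]: least fixpoint, start Z0 = Sat(~p) = {s1, s2, s3, s5}, add states in Sat(~q & p) with some successor in Z. Z1 = {s1, s2, s3, s4, s5}; fixed.
Sat(E[(~q & p) U ~p]) = {s1, s2, s3, s4, s5}
E[p U E[(~q & p) U ~p]]: least fixpoint, start Z0 = Sat(E[(~q & p) U ~p]) = {s1, s2, s3, s4, s5}, add states in Sat(p) with some successor in Z. Z1 = {s1, s2, s3, s4, s5, s6}; fixed.
Sat(E[p U E[(~q & p) U ~p]]) = {s1, s2, s3, s4, s5, s6}
s0 ∉ Sat(E[p U E[(~q & p) U ~p]]) = {s1, s2, s3, s4, s5, s6}, so the formula does not hold at s0.

No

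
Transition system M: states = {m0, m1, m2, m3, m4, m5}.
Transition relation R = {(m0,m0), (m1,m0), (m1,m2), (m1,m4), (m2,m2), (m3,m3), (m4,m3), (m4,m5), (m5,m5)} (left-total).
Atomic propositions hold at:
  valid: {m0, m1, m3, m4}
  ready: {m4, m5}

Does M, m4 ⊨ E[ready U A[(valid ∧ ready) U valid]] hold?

Sat(valid ∧ ready) = {m4}
A[(valid ∧ ready) U valid]: least fixpoint, start Z0 = Sat(valid) = {m0, m1, m3, m4}, add states in Sat(valid ∧ ready) with every successor in Z. Already a fixed point.
Sat(A[(valid ∧ ready) U valid]) = {m0, m1, m3, m4}
E[ready U A[(valid ∧ ready) U valid]]: least fixpoint, start Z0 = Sat(A[(valid ∧ ready) U valid]) = {m0, m1, m3, m4}, add states in Sat(ready) with some successor in Z. Already a fixed point.
Sat(E[ready U A[(valid ∧ ready) U valid]]) = {m0, m1, m3, m4}
m4 ∈ Sat(E[ready U A[(valid ∧ ready) U valid]]) = {m0, m1, m3, m4}, so the formula holds at m4.

Yes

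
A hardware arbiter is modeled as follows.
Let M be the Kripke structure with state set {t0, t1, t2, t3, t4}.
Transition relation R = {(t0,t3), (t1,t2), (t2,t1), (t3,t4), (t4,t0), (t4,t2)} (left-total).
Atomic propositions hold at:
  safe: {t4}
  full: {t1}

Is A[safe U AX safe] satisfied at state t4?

Sat(AX safe) = {s : every successor in {t4}} = {t3}
A[safe U AX safe]: least fixpoint, start Z0 = Sat(AX safe) = {t3}, add states in Sat(safe) with every successor in Z. Already a fixed point.
Sat(A[safe U AX safe]) = {t3}
t4 ∉ Sat(A[safe U AX safe]) = {t3}, so the formula does not hold at t4.

No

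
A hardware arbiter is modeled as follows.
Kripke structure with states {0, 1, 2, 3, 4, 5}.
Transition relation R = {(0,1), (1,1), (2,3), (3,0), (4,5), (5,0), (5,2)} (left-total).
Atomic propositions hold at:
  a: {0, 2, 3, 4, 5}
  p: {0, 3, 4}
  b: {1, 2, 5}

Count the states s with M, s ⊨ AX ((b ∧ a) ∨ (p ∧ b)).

1

Sat(b ∧ a) = {2, 5}
Sat(p ∧ b) = ∅
Sat((b ∧ a) ∨ (p ∧ b)) = {2, 5}
Sat(AX ((b ∧ a) ∨ (p ∧ b))) = {s : every successor in {2, 5}} = {4}
|Sat(AX ((b ∧ a) ∨ (p ∧ b)))| = |{4}| = 1.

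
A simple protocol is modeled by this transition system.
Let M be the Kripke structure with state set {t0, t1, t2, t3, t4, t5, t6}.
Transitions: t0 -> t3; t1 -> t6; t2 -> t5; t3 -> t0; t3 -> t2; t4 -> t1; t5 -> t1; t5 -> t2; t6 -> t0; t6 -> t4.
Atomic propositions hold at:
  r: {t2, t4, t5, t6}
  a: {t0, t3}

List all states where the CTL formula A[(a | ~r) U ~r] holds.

{t0, t1, t3}

Sat(~r) = {t0, t1, t3}
Sat(a | ~r) = {t0, t1, t3}
A[(a | ~r) U ~r]: least fixpoint, start Z0 = Sat(~r) = {t0, t1, t3}, add states in Sat(a | ~r) with every successor in Z. Already a fixed point.
Sat(A[(a | ~r) U ~r]) = {t0, t1, t3}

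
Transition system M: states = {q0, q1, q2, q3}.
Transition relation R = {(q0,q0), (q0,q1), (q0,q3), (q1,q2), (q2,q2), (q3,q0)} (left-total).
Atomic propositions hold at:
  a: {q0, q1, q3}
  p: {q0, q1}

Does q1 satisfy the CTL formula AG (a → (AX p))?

Sat(AX p) = {s : every successor in {q0, q1}} = {q3}
Sat(a → (AX p)) = {q2, q3}
AG (a → (AX p)): greatest fixpoint, start Z0 = {q2, q3}, keep only states in Sat with every successor in Z. Z1 = {q2}; fixed.
Sat(AG (a → (AX p))) = {q2}
q1 ∉ Sat(AG (a → (AX p))) = {q2}, so the formula does not hold at q1.

No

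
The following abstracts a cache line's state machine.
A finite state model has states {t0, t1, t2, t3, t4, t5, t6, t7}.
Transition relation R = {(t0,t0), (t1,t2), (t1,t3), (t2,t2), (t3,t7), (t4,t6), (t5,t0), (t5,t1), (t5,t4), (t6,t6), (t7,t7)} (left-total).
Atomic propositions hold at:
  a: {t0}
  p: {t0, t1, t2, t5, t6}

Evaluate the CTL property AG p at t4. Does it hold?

No

AG p: greatest fixpoint, start Z0 = {t0, t1, t2, t5, t6}, keep only states in Sat with every successor in Z. Z1 = {t0, t2, t6}; fixed.
Sat(AG p) = {t0, t2, t6}
t4 ∉ Sat(AG p) = {t0, t2, t6}, so the formula does not hold at t4.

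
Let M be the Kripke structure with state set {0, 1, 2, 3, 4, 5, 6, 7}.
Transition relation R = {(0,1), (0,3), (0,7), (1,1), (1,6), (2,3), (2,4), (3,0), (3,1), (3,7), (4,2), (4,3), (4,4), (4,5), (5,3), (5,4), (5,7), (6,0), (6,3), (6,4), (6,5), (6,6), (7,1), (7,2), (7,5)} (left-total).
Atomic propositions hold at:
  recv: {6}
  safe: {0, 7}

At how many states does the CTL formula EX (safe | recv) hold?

5

Sat(safe | recv) = {0, 6, 7}
Sat(EX (safe | recv)) = {s : some successor in {0, 6, 7}} = {0, 1, 3, 5, 6}
|Sat(EX (safe | recv))| = |{0, 1, 3, 5, 6}| = 5.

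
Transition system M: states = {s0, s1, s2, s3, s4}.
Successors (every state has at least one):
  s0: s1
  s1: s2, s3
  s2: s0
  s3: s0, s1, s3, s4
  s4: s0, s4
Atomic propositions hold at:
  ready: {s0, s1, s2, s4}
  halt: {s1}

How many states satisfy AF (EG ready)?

EG ready: greatest fixpoint, start Z0 = {s0, s1, s2, s4}, keep only states in Sat with some successor in Z. Already a fixed point.
Sat(EG ready) = {s0, s1, s2, s4}
AF (EG ready): least fixpoint, start Z0 = {s0, s1, s2, s4}, add states with every successor in Z. Already a fixed point.
Sat(AF (EG ready)) = {s0, s1, s2, s4}
|Sat(AF (EG ready))| = |{s0, s1, s2, s4}| = 4.

4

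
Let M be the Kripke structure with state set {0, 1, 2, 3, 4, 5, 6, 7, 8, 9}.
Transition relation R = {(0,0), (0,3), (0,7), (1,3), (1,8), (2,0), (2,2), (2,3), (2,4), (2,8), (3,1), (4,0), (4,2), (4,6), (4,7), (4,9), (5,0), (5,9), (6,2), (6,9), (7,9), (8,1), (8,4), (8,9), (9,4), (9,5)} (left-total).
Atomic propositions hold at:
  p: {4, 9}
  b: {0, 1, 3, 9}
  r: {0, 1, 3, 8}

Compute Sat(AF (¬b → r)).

{0, 1, 3, 5, 7, 8, 9}

Sat(¬b) = {2, 4, 5, 6, 7, 8}
Sat(¬b → r) = {0, 1, 3, 8, 9}
AF (¬b → r): least fixpoint, start Z0 = {0, 1, 3, 8, 9}, add states with every successor in Z. Z1 = {0, 1, 3, 5, 7, 8, 9}; fixed.
Sat(AF (¬b → r)) = {0, 1, 3, 5, 7, 8, 9}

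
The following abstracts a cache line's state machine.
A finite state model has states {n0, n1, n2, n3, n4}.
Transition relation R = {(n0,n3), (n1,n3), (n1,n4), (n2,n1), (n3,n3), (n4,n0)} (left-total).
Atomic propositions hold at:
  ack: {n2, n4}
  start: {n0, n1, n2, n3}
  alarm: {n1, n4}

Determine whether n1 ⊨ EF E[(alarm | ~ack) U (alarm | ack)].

Yes

Sat(~ack) = {n0, n1, n3}
Sat(alarm | ~ack) = {n0, n1, n3, n4}
Sat(alarm | ack) = {n1, n2, n4}
E[(alarm | ~ack) U (alarm | ack)]: least fixpoint, start Z0 = Sat((alarm | ack)) = {n1, n2, n4}, add states in Sat(alarm | ~ack) with some successor in Z. Already a fixed point.
Sat(E[(alarm | ~ack) U (alarm | ack)]) = {n1, n2, n4}
EF E[(alarm | ~ack) U (alarm | ack)]: least fixpoint, start Z0 = {n1, n2, n4}, add states with some successor in Z. Already a fixed point.
Sat(EF E[(alarm | ~ack) U (alarm | ack)]) = {n1, n2, n4}
n1 ∈ Sat(EF E[(alarm | ~ack) U (alarm | ack)]) = {n1, n2, n4}, so the formula holds at n1.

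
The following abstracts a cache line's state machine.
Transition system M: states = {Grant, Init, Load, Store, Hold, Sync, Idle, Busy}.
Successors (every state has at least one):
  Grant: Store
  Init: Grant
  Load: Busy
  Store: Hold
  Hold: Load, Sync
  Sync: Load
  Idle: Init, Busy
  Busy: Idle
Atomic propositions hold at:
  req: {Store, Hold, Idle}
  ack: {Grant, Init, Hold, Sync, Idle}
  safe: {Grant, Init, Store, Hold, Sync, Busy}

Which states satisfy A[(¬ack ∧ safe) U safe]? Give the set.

{Grant, Init, Store, Hold, Sync, Busy}

Sat(¬ack) = {Load, Store, Busy}
Sat(¬ack ∧ safe) = {Store, Busy}
A[(¬ack ∧ safe) U safe]: least fixpoint, start Z0 = Sat(safe) = {Grant, Init, Store, Hold, Sync, Busy}, add states in Sat(¬ack ∧ safe) with every successor in Z. Already a fixed point.
Sat(A[(¬ack ∧ safe) U safe]) = {Grant, Init, Store, Hold, Sync, Busy}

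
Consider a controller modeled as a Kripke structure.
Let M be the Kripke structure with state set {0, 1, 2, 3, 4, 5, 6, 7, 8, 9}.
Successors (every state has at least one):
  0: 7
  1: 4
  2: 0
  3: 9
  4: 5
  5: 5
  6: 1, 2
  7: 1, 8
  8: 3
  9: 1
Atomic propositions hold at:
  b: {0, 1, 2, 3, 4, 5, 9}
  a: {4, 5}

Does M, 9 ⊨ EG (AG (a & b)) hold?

Sat(a & b) = {4, 5}
AG (a & b): greatest fixpoint, start Z0 = {4, 5}, keep only states in Sat with every successor in Z. Already a fixed point.
Sat(AG (a & b)) = {4, 5}
EG (AG (a & b)): greatest fixpoint, start Z0 = {4, 5}, keep only states in Sat with some successor in Z. Already a fixed point.
Sat(EG (AG (a & b))) = {4, 5}
9 ∉ Sat(EG (AG (a & b))) = {4, 5}, so the formula does not hold at 9.

No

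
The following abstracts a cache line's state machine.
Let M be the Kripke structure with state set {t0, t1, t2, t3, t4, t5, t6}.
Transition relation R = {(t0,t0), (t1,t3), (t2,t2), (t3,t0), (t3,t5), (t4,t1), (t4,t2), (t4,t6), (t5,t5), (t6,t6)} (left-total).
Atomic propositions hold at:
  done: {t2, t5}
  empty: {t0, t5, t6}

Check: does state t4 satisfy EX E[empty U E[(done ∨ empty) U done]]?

Sat(done ∨ empty) = {t0, t2, t5, t6}
E[(done ∨ empty) U done]: least fixpoint, start Z0 = Sat(done) = {t2, t5}, add states in Sat(done ∨ empty) with some successor in Z. Already a fixed point.
Sat(E[(done ∨ empty) U done]) = {t2, t5}
E[empty U E[(done ∨ empty) U done]]: least fixpoint, start Z0 = Sat(E[(done ∨ empty) U done]) = {t2, t5}, add states in Sat(empty) with some successor in Z. Already a fixed point.
Sat(E[empty U E[(done ∨ empty) U done]]) = {t2, t5}
Sat(EX E[empty U E[(done ∨ empty) U done]]) = {s : some successor in {t2, t5}} = {t2, t3, t4, t5}
t4 ∈ Sat(EX E[empty U E[(done ∨ empty) U done]]) = {t2, t3, t4, t5}, so the formula holds at t4.

Yes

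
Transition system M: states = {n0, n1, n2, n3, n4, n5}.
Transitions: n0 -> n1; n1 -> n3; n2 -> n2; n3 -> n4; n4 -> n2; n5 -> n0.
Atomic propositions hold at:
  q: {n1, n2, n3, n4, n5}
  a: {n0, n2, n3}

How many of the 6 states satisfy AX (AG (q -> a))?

2

Sat(q -> a) = {n0, n2, n3}
AG (q -> a): greatest fixpoint, start Z0 = {n0, n2, n3}, keep only states in Sat with every successor in Z. Z1 = {n2}; fixed.
Sat(AG (q -> a)) = {n2}
Sat(AX (AG (q -> a))) = {s : every successor in {n2}} = {n2, n4}
|Sat(AX (AG (q -> a)))| = |{n2, n4}| = 2.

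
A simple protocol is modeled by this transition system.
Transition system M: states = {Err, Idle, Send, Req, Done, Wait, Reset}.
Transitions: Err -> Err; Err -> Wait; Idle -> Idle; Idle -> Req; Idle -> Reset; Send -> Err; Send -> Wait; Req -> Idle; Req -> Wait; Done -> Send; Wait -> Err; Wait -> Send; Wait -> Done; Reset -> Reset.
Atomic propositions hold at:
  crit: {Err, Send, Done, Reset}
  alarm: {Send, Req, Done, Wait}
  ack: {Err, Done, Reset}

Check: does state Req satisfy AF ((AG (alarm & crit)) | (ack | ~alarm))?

Sat(alarm & crit) = {Send, Done}
AG (alarm & crit): greatest fixpoint, start Z0 = {Send, Done}, keep only states in Sat with every successor in Z. Z1 = {Done}; Z2 = ∅; fixed.
Sat(AG (alarm & crit)) = ∅
Sat(~alarm) = {Err, Idle, Reset}
Sat(ack | ~alarm) = {Err, Idle, Done, Reset}
Sat((AG (alarm & crit)) | (ack | ~alarm)) = {Err, Idle, Done, Reset}
AF ((AG (alarm & crit)) | (ack | ~alarm)): least fixpoint, start Z0 = {Err, Idle, Done, Reset}, add states with every successor in Z. Already a fixed point.
Sat(AF ((AG (alarm & crit)) | (ack | ~alarm))) = {Err, Idle, Done, Reset}
Req ∉ Sat(AF ((AG (alarm & crit)) | (ack | ~alarm))) = {Err, Idle, Done, Reset}, so the formula does not hold at Req.

No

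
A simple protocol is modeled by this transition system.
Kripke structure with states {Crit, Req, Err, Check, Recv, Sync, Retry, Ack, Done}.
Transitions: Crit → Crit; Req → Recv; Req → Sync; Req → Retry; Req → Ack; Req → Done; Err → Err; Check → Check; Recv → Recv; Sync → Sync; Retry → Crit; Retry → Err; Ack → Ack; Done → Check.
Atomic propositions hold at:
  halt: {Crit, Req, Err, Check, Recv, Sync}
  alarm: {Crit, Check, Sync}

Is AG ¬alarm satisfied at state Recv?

Sat(¬alarm) = {Req, Err, Recv, Retry, Ack, Done}
AG ¬alarm: greatest fixpoint, start Z0 = {Req, Err, Recv, Retry, Ack, Done}, keep only states in Sat with every successor in Z. Z1 = {Err, Recv, Ack}; fixed.
Sat(AG ¬alarm) = {Err, Recv, Ack}
Recv ∈ Sat(AG ¬alarm) = {Err, Recv, Ack}, so the formula holds at Recv.

Yes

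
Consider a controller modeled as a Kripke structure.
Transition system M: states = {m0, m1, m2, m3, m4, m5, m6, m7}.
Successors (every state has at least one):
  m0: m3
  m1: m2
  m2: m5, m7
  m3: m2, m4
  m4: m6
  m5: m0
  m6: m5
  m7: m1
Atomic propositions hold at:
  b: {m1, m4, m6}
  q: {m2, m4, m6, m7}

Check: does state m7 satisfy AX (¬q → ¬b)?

No

Sat(¬q) = {m0, m1, m3, m5}
Sat(¬b) = {m0, m2, m3, m5, m7}
Sat(¬q → ¬b) = {m0, m2, m3, m4, m5, m6, m7}
Sat(AX (¬q → ¬b)) = {s : every successor in {m0, m2, m3, m4, m5, m6, m7}} = {m0, m1, m2, m3, m4, m5, m6}
m7 ∉ Sat(AX (¬q → ¬b)) = {m0, m1, m2, m3, m4, m5, m6}, so the formula does not hold at m7.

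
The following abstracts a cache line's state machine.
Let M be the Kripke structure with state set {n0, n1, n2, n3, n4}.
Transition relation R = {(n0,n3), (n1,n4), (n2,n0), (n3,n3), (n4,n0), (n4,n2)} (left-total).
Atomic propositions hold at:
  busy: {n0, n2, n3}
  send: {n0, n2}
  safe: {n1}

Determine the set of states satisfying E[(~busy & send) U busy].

Sat(~busy) = {n1, n4}
Sat(~busy & send) = ∅
E[(~busy & send) U busy]: least fixpoint, start Z0 = Sat(busy) = {n0, n2, n3}, add states in Sat(~busy & send) with some successor in Z. Already a fixed point.
Sat(E[(~busy & send) U busy]) = {n0, n2, n3}

{n0, n2, n3}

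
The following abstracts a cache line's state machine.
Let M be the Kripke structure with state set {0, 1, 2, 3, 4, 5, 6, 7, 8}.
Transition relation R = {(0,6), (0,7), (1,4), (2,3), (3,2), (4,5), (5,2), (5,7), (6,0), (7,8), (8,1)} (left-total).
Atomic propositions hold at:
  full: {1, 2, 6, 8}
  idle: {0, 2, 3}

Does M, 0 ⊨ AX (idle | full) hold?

Sat(idle | full) = {0, 1, 2, 3, 6, 8}
Sat(AX (idle | full)) = {s : every successor in {0, 1, 2, 3, 6, 8}} = {2, 3, 6, 7, 8}
0 ∉ Sat(AX (idle | full)) = {2, 3, 6, 7, 8}, so the formula does not hold at 0.

No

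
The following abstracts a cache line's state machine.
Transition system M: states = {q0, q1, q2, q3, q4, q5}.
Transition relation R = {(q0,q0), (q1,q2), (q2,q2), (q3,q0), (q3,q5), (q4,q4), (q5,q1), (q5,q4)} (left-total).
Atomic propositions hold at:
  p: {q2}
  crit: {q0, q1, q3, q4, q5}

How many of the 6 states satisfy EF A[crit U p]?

4

A[crit U p]: least fixpoint, start Z0 = Sat(p) = {q2}, add states in Sat(crit) with every successor in Z. Z1 = {q1, q2}; fixed.
Sat(A[crit U p]) = {q1, q2}
EF A[crit U p]: least fixpoint, start Z0 = {q1, q2}, add states with some successor in Z. Z1 = {q1, q2, q5}; Z2 = {q1, q2, q3, q5}; fixed.
Sat(EF A[crit U p]) = {q1, q2, q3, q5}
|Sat(EF A[crit U p])| = |{q1, q2, q3, q5}| = 4.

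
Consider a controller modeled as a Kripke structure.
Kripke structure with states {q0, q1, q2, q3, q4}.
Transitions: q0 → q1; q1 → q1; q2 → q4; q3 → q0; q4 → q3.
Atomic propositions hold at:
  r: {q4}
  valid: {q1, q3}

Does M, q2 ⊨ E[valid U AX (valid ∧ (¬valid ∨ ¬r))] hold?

No

Sat(¬valid) = {q0, q2, q4}
Sat(¬r) = {q0, q1, q2, q3}
Sat(¬valid ∨ ¬r) = {q0, q1, q2, q3, q4}
Sat(valid ∧ (¬valid ∨ ¬r)) = {q1, q3}
Sat(AX (valid ∧ (¬valid ∨ ¬r))) = {s : every successor in {q1, q3}} = {q0, q1, q4}
E[valid U AX (valid ∧ (¬valid ∨ ¬r))]: least fixpoint, start Z0 = Sat(AX (valid ∧ (¬valid ∨ ¬r))) = {q0, q1, q4}, add states in Sat(valid) with some successor in Z. Z1 = {q0, q1, q3, q4}; fixed.
Sat(E[valid U AX (valid ∧ (¬valid ∨ ¬r))]) = {q0, q1, q3, q4}
q2 ∉ Sat(E[valid U AX (valid ∧ (¬valid ∨ ¬r))]) = {q0, q1, q3, q4}, so the formula does not hold at q2.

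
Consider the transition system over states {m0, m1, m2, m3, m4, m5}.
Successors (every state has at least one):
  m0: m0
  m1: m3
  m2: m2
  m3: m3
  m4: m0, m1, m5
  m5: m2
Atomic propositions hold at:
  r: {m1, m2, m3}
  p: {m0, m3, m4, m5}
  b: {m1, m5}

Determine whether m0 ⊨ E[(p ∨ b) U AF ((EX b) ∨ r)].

No

Sat(p ∨ b) = {m0, m1, m3, m4, m5}
Sat(EX b) = {s : some successor in {m1, m5}} = {m4}
Sat((EX b) ∨ r) = {m1, m2, m3, m4}
AF ((EX b) ∨ r): least fixpoint, start Z0 = {m1, m2, m3, m4}, add states with every successor in Z. Z1 = {m1, m2, m3, m4, m5}; fixed.
Sat(AF ((EX b) ∨ r)) = {m1, m2, m3, m4, m5}
E[(p ∨ b) U AF ((EX b) ∨ r)]: least fixpoint, start Z0 = Sat(AF ((EX b) ∨ r)) = {m1, m2, m3, m4, m5}, add states in Sat(p ∨ b) with some successor in Z. Already a fixed point.
Sat(E[(p ∨ b) U AF ((EX b) ∨ r)]) = {m1, m2, m3, m4, m5}
m0 ∉ Sat(E[(p ∨ b) U AF ((EX b) ∨ r)]) = {m1, m2, m3, m4, m5}, so the formula does not hold at m0.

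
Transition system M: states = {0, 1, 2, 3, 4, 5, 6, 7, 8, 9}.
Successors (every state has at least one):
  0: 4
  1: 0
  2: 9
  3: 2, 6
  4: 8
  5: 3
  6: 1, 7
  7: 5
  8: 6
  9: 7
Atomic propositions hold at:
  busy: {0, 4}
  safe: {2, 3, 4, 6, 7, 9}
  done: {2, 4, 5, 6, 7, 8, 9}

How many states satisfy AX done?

Sat(AX done) = {s : every successor in {2, 4, 5, 6, 7, 8, 9}} = {0, 2, 3, 4, 7, 8, 9}
|Sat(AX done)| = |{0, 2, 3, 4, 7, 8, 9}| = 7.

7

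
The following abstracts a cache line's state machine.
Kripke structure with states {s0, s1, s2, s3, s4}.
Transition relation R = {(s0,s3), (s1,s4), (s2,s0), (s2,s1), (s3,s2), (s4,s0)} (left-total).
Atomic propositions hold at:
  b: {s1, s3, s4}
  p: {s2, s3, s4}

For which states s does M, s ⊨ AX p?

Sat(AX p) = {s : every successor in {s2, s3, s4}} = {s0, s1, s3}

{s0, s1, s3}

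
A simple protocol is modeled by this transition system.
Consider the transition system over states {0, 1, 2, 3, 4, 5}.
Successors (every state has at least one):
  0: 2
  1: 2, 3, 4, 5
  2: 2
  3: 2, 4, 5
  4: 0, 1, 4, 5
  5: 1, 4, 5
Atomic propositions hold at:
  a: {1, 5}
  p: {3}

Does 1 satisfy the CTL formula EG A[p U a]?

Yes

A[p U a]: least fixpoint, start Z0 = Sat(a) = {1, 5}, add states in Sat(p) with every successor in Z. Already a fixed point.
Sat(A[p U a]) = {1, 5}
EG A[p U a]: greatest fixpoint, start Z0 = {1, 5}, keep only states in Sat with some successor in Z. Already a fixed point.
Sat(EG A[p U a]) = {1, 5}
1 ∈ Sat(EG A[p U a]) = {1, 5}, so the formula holds at 1.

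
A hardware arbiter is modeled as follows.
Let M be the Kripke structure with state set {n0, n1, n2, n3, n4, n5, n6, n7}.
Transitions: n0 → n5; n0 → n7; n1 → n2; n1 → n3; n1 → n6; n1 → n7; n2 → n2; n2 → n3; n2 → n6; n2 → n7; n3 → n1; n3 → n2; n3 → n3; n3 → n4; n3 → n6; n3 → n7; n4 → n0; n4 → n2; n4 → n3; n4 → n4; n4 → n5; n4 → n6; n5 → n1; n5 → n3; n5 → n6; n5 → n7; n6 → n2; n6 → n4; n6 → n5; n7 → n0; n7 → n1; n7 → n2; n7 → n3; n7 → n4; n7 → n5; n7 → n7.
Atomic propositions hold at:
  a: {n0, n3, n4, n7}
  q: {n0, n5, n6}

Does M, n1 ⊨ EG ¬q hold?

Yes

Sat(¬q) = {n1, n2, n3, n4, n7}
EG ¬q: greatest fixpoint, start Z0 = {n1, n2, n3, n4, n7}, keep only states in Sat with some successor in Z. Already a fixed point.
Sat(EG ¬q) = {n1, n2, n3, n4, n7}
n1 ∈ Sat(EG ¬q) = {n1, n2, n3, n4, n7}, so the formula holds at n1.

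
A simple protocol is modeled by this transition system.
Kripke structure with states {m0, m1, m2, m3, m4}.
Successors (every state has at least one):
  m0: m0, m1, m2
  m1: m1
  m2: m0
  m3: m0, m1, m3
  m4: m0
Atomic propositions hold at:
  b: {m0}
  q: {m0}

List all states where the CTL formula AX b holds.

{m2, m4}

Sat(AX b) = {s : every successor in {m0}} = {m2, m4}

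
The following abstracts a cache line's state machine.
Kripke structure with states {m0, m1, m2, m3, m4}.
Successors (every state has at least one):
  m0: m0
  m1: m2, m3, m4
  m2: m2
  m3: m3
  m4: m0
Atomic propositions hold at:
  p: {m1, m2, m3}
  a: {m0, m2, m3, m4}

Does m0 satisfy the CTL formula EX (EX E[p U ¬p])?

Yes

Sat(¬p) = {m0, m4}
E[p U ¬p]: least fixpoint, start Z0 = Sat(¬p) = {m0, m4}, add states in Sat(p) with some successor in Z. Z1 = {m0, m1, m4}; fixed.
Sat(E[p U ¬p]) = {m0, m1, m4}
Sat(EX E[p U ¬p]) = {s : some successor in {m0, m1, m4}} = {m0, m1, m4}
Sat(EX (EX E[p U ¬p])) = {s : some successor in {m0, m1, m4}} = {m0, m1, m4}
m0 ∈ Sat(EX (EX E[p U ¬p])) = {m0, m1, m4}, so the formula holds at m0.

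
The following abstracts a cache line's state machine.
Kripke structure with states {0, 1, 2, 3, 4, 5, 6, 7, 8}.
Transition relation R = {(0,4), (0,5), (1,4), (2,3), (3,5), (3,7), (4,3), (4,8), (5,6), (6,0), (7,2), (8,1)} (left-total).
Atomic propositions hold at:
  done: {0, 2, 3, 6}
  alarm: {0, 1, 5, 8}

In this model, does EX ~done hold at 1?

Sat(~done) = {1, 4, 5, 7, 8}
Sat(EX ~done) = {s : some successor in {1, 4, 5, 7, 8}} = {0, 1, 3, 4, 8}
1 ∈ Sat(EX ~done) = {0, 1, 3, 4, 8}, so the formula holds at 1.

Yes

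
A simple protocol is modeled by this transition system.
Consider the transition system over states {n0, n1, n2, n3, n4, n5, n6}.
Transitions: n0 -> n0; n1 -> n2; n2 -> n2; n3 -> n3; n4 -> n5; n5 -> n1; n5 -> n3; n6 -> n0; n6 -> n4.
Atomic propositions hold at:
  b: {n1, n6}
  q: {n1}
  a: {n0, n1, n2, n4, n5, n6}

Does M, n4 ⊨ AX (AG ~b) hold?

No

Sat(~b) = {n0, n2, n3, n4, n5}
AG ~b: greatest fixpoint, start Z0 = {n0, n2, n3, n4, n5}, keep only states in Sat with every successor in Z. Z1 = {n0, n2, n3, n4}; Z2 = {n0, n2, n3}; fixed.
Sat(AG ~b) = {n0, n2, n3}
Sat(AX (AG ~b)) = {s : every successor in {n0, n2, n3}} = {n0, n1, n2, n3}
n4 ∉ Sat(AX (AG ~b)) = {n0, n1, n2, n3}, so the formula does not hold at n4.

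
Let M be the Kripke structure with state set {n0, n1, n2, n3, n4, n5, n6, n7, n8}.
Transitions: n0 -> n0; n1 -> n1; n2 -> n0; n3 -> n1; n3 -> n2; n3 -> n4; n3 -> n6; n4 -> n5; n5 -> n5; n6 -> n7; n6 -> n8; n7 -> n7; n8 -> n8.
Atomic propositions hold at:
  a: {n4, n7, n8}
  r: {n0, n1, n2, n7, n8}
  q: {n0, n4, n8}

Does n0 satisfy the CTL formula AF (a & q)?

No

Sat(a & q) = {n4, n8}
AF (a & q): least fixpoint, start Z0 = {n4, n8}, add states with every successor in Z. Already a fixed point.
Sat(AF (a & q)) = {n4, n8}
n0 ∉ Sat(AF (a & q)) = {n4, n8}, so the formula does not hold at n0.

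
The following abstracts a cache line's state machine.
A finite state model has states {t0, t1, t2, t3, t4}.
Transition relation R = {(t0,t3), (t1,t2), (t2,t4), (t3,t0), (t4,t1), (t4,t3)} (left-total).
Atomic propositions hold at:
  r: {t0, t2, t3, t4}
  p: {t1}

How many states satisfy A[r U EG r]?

4

EG r: greatest fixpoint, start Z0 = {t0, t2, t3, t4}, keep only states in Sat with some successor in Z. Already a fixed point.
Sat(EG r) = {t0, t2, t3, t4}
A[r U EG r]: least fixpoint, start Z0 = Sat(EG r) = {t0, t2, t3, t4}, add states in Sat(r) with every successor in Z. Already a fixed point.
Sat(A[r U EG r]) = {t0, t2, t3, t4}
|Sat(A[r U EG r])| = |{t0, t2, t3, t4}| = 4.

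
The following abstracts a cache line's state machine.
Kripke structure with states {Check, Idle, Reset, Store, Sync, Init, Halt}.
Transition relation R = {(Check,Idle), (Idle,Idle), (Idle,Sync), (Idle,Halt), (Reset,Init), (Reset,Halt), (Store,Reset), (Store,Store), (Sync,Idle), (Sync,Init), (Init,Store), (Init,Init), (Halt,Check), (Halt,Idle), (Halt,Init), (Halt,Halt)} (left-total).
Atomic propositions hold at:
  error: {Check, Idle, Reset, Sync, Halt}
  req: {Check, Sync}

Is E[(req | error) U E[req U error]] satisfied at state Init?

Sat(req | error) = {Check, Idle, Reset, Sync, Halt}
E[req U error]: least fixpoint, start Z0 = Sat(error) = {Check, Idle, Reset, Sync, Halt}, add states in Sat(req) with some successor in Z. Already a fixed point.
Sat(E[req U error]) = {Check, Idle, Reset, Sync, Halt}
E[(req | error) U E[req U error]]: least fixpoint, start Z0 = Sat(E[req U error]) = {Check, Idle, Reset, Sync, Halt}, add states in Sat(req | error) with some successor in Z. Already a fixed point.
Sat(E[(req | error) U E[req U error]]) = {Check, Idle, Reset, Sync, Halt}
Init ∉ Sat(E[(req | error) U E[req U error]]) = {Check, Idle, Reset, Sync, Halt}, so the formula does not hold at Init.

No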